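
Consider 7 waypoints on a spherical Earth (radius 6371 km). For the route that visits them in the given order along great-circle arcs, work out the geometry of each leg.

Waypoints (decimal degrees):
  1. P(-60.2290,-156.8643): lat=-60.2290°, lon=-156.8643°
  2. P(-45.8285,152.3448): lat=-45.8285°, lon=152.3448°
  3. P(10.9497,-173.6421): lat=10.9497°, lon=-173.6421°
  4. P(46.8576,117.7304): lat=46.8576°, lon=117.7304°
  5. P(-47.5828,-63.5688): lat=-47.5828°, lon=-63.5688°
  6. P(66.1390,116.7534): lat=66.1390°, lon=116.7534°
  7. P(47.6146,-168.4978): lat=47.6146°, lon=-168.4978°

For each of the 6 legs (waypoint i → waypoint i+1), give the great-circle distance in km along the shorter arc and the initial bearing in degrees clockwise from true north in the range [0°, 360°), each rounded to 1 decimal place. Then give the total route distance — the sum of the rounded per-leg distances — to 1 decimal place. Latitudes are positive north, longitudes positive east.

Leg 1: dist=3638.4 km, bearing=272.8°
Leg 2: dist=7169.8 km, bearing=37.5°
Leg 3: dist=7501.7 km, bearing=316.4°
Leg 4: dist=19888.1 km, bearing=129.9°
Leg 5: dist=17951.6 km, bearing=359.6°
Leg 6: dist=4631.2 km, bearing=78.1°
Total: 60780.8 km

Leg 1: φ1=-1.0511944, φ2=-0.7998582, Δφ=0.2513361, Δλ=5.3967169 rad; a=sin²(Δφ/2)+cosφ1·cosφ2·sin²(Δλ/2)=0.0793452204; c=2·atan2(√a, √(1-a))=0.571095026; dist=6371·c=3638.446 ≈ 3638.4 km; running total=3638.4 km
Leg 1 bearing: y=sinΔλ·cosφ2=-0.53991788, x=cosφ1·sinφ2-sinφ1·cosφ2·cosΔλ=0.02620884; θ=atan2(y, x)=-87.2209° <0 so +360° → 272.7791° ≈ 272.8°
Leg 2: φ1=-0.7998582, φ2=0.1911083, Δφ=0.9909665, Δλ=-5.6895447 rad; a=sin²(Δφ/2)+cosφ1·cosφ2·sin²(Δλ/2)=0.2845825871; c=2·atan2(√a, √(1-a))=1.125378668; dist=6371·c=7169.787 ≈ 7169.8 km; running total=10808.2 km
Leg 2 bearing: y=sinΔλ·cosφ2=0.54919850, x=cosφ1·sinφ2-sinφ1·cosφ2·cosΔλ=0.71607427; θ=atan2(y, x)=37.4867° ≈ 37.5°
Leg 3: φ1=0.1911083, φ2=0.8178194, Δφ=0.6267111, Δλ=5.0854095 rad; a=sin²(Δφ/2)+cosφ1·cosφ2·sin²(Δλ/2)=0.3083692590; c=2·atan2(√a, √(1-a))=1.177471488; dist=6371·c=7501.671 ≈ 7501.7 km; running total=18309.9 km
Leg 3 bearing: y=sinΔλ·cosφ2=-0.63678861, x=cosφ1·sinφ2-sinφ1·cosφ2·cosΔλ=0.66903730; θ=atan2(y, x)=-43.5853° <0 so +360° → 316.4147° ≈ 316.4°
Leg 4: φ1=0.8178194, φ2=-0.8304765, Δφ=-1.6482959, Δλ=-3.1642680 rad; a=sin²(Δφ/2)+cosφ1·cosφ2·sin²(Δλ/2)=0.9999006623; c=2·atan2(√a, √(1-a))=3.121658660; dist=6371·c=19888.087 ≈ 19888.1 km; running total=38198.0 km
Leg 4 bearing: y=sinΔλ·cosφ2=0.01529374, x=cosφ1·sinφ2-sinφ1·cosφ2·cosΔλ=-0.01278331; θ=atan2(y, x)=129.8907° ≈ 129.9°
Leg 5: φ1=-0.8304765, φ2=1.1543433, Δφ=1.9848198, Δλ=3.1472161 rad; a=sin²(Δφ/2)+cosφ1·cosφ2·sin²(Δλ/2)=0.9740038243; c=2·atan2(√a, √(1-a))=2.817712310; dist=6371·c=17951.645 ≈ 17951.6 km; running total=56149.6 km
Leg 5 bearing: y=sinΔλ·cosφ2=-0.00227478, x=cosφ1·sinφ2-sinφ1·cosφ2·cosΔλ=0.31823941; θ=atan2(y, x)=-0.4095° <0 so +360° → 359.5905° ≈ 359.6°
Leg 6: φ1=1.1543433, φ2=0.8310315, Δφ=-0.3233118, Δλ=-4.9785726 rad; a=sin²(Δφ/2)+cosφ1·cosφ2·sin²(Δλ/2)=0.1263858147; c=2·atan2(√a, √(1-a))=0.726914662; dist=6371·c=4631.173 ≈ 4631.2 km; running total=60780.8 km
Leg 6 bearing: y=sinΔλ·cosφ2=0.65037312, x=cosφ1·sinφ2-sinφ1·cosφ2·cosΔλ=0.13661835; θ=atan2(y, x)=78.1368° ≈ 78.1°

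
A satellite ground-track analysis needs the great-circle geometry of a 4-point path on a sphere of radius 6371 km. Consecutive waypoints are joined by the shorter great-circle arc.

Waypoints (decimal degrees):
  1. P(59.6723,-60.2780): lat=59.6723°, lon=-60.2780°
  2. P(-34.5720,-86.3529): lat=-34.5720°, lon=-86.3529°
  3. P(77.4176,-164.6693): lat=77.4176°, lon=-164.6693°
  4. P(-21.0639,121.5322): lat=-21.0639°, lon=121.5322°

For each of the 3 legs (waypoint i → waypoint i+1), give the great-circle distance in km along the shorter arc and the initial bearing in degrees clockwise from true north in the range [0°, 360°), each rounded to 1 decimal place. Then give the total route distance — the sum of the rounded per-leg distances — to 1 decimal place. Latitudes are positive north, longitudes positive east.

Leg 1: dist=10750.3 km, bearing=201.4°
Leg 2: dist=13472.8 km, bearing=345.6°
Leg 3: dist=11909.1 km, bearing=249.6°
Total: 36132.2 km

Leg 1: φ1=1.0414781, φ2=-0.6033952, Δφ=-1.6448733, Δλ=-0.4550929 rad; a=sin²(Δφ/2)+cosφ1·cosφ2·sin²(Δλ/2)=0.5581635701; c=2·atan2(√a, √(1-a))=1.687387434; dist=6371·c=10750.345 ≈ 10750.3 km; running total=10750.3 km
Leg 1 bearing: y=sinΔλ·cosφ2=-0.36192800, x=cosφ1·sinφ2-sinφ1·cosφ2·cosΔλ=-0.92491952; θ=atan2(y, x)=-158.6292° <0 so +360° → 201.3708° ≈ 201.4°
Leg 2: φ1=-0.6033952, φ2=1.3511920, Δφ=1.9545872, Δλ=-1.3668790 rad; a=sin²(Δφ/2)+cosφ1·cosφ2·sin²(Δλ/2)=0.7587444171; c=2·atan2(√a, √(1-a))=2.114709997; dist=6371·c=13472.817 ≈ 13472.8 km; running total=24223.1 km
Leg 2 bearing: y=sinΔλ·cosφ2=-0.21332991, x=cosφ1·sinφ2-sinφ1·cosφ2·cosΔλ=0.82867102; θ=atan2(y, x)=-14.4365° <0 so +360° → 345.5635° ≈ 345.6°
Leg 3: φ1=1.3511920, φ2=-0.3676344, Δφ=-1.7188264, Δλ=4.9951585 rad; a=sin²(Δφ/2)+cosφ1·cosφ2·sin²(Δλ/2)=0.6470284123; c=2·atan2(√a, √(1-a))=1.869264891; dist=6371·c=11909.087 ≈ 11909.1 km; running total=36132.2 km
Leg 3 bearing: y=sinΔλ·cosφ2=-0.89612021, x=cosφ1·sinφ2-sinφ1·cosφ2·cosΔλ=-0.33241413; θ=atan2(y, x)=-110.3522° <0 so +360° → 249.6478° ≈ 249.6°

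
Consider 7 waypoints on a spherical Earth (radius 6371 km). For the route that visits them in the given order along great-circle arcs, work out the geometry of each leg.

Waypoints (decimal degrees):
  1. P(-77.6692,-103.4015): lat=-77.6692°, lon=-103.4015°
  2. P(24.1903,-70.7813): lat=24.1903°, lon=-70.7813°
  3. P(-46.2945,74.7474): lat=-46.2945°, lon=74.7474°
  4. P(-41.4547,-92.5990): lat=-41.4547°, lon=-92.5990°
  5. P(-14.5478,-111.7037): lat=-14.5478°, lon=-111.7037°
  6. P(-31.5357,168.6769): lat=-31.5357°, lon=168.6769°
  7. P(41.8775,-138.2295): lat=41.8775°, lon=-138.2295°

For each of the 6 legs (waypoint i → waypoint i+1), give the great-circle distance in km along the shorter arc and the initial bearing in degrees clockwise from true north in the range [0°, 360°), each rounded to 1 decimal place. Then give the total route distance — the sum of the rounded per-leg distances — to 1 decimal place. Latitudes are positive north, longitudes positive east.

Leg 1: dist=11527.0 km, bearing=30.4°
Leg 2: dist=16086.5 km, bearing=137.4°
Leg 3: dist=10177.6 km, bearing=189.5°
Leg 4: dist=3513.0 km, bearing=322.8°
Leg 5: dist=8199.3 km, bearing=240.8°
Leg 6: dist=9804.0 km, bearing=36.6°
Total: 59307.4 km

Leg 1: φ1=-1.3555833, φ2=0.4222004, Δφ=1.7777836, Δλ=0.5693299 rad; a=sin²(Δφ/2)+cosφ1·cosφ2·sin²(Δλ/2)=0.6181201247; c=2·atan2(√a, √(1-a))=1.809291075; dist=6371·c=11526.993 ≈ 11527.0 km; running total=11527.0 km
Leg 1 bearing: y=sinΔλ·cosφ2=0.49173195, x=cosφ1·sinφ2-sinφ1·cosφ2·cosΔλ=0.83808724; θ=atan2(y, x)=30.4015° ≈ 30.4°
Leg 2: φ1=0.4222004, φ2=-0.8079915, Δφ=-1.2301918, Δλ=2.5399550 rad; a=sin²(Δφ/2)+cosφ1·cosφ2·sin²(Δλ/2)=0.9079151194; c=2·atan2(√a, √(1-a))=2.524959747; dist=6371·c=16086.519 ≈ 16086.5 km; running total=27613.5 km
Leg 2 bearing: y=sinΔλ·cosφ2=0.39107413, x=cosφ1·sinφ2-sinφ1·cosφ2·cosΔλ=-0.42600710; θ=atan2(y, x)=137.4481° ≈ 137.4°
Leg 3: φ1=-0.8079915, φ2=-0.7235210, Δφ=0.0844704, Δλ=-2.9207457 rad; a=sin²(Δφ/2)+cosφ1·cosφ2·sin²(Δλ/2)=0.5133481313; c=2·atan2(√a, √(1-a))=1.597495761; dist=6371·c=10177.645 ≈ 10177.6 km; running total=37791.1 km
Leg 3 bearing: y=sinΔλ·cosφ2=-0.16417804, x=cosφ1·sinφ2-sinφ1·cosφ2·cosΔλ=-0.98606941; θ=atan2(y, x)=-170.5471° <0 so +360° → 189.4529° ≈ 189.5°
Leg 4: φ1=-0.7235210, φ2=-0.2539070, Δφ=0.4696140, Δλ=-0.3334399 rad; a=sin²(Δφ/2)+cosφ1·cosφ2·sin²(Δλ/2)=0.0741066213; c=2·atan2(√a, √(1-a))=0.551409863; dist=6371·c=3513.032 ≈ 3513.0 km; running total=41304.1 km
Leg 4 bearing: y=sinΔλ·cosφ2=-0.31680180, x=cosφ1·sinφ2-sinφ1·cosφ2·cosΔλ=0.41724805; θ=atan2(y, x)=-37.2081° <0 so +360° → 322.7919° ≈ 322.8°
Leg 5: φ1=-0.2539070, φ2=-0.5504018, Δφ=-0.2964948, Δλ=4.8935646 rad; a=sin²(Δφ/2)+cosφ1·cosφ2·sin²(Δλ/2)=0.3599850292; c=2·atan2(√a, √(1-a))=1.286971028; dist=6371·c=8199.292 ≈ 8199.3 km; running total=49503.4 km
Leg 5 bearing: y=sinΔλ·cosφ2=-0.83836421, x=cosφ1·sinφ2-sinφ1·cosφ2·cosΔλ=-0.46768438; θ=atan2(y, x)=-119.1551° <0 so +360° → 240.8449° ≈ 240.8°
Leg 6: φ1=-0.5504018, φ2=0.7309003, Δφ=1.2813021, Δλ=-5.3565272 rad; a=sin²(Δφ/2)+cosφ1·cosφ2·sin²(Δλ/2)=0.4840267198; c=2·atan2(√a, √(1-a))=1.538844330; dist=6371·c=9803.977 ≈ 9804.0 km; running total=59307.4 km
Leg 6 bearing: y=sinΔλ·cosφ2=0.59537426, x=cosφ1·sinφ2-sinφ1·cosφ2·cosΔλ=0.80281312; θ=atan2(y, x)=36.5610° ≈ 36.6°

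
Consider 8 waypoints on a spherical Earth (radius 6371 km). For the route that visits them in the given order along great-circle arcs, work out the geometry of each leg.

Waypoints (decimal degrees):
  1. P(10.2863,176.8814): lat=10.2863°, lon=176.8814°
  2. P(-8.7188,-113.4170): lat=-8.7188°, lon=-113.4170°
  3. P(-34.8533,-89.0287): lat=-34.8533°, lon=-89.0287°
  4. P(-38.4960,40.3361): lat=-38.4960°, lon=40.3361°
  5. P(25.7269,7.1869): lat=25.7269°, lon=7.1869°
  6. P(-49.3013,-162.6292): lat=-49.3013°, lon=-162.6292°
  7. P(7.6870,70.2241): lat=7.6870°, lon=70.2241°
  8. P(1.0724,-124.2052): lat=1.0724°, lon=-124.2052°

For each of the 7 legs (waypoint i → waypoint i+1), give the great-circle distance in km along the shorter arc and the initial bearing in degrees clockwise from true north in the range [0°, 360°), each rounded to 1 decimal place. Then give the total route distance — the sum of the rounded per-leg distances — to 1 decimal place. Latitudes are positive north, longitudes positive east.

Leg 1: φ1=0.1795298, φ2=-0.1521718, Δφ=-0.3317016, Δλ=-5.0666629 rad; a=sin²(Δφ/2)+cosφ1·cosφ2·sin²(Δλ/2)=0.3448393177; c=2·atan2(√a, √(1-a))=1.255265259; dist=6371·c=7997.295 ≈ 7997.3 km; running total=7997.3 km
Leg 1 bearing: y=sinΔλ·cosφ2=0.92706046, x=cosφ1·sinφ2-sinφ1·cosφ2·cosΔλ=-0.21037957; θ=atan2(y, x)=102.7857° ≈ 102.8°
Leg 2: φ1=-0.1521718, φ2=-0.6083048, Δφ=-0.4561331, Δλ=0.4256561 rad; a=sin²(Δφ/2)+cosφ1·cosφ2·sin²(Δλ/2)=0.0873083472; c=2·atan2(√a, √(1-a))=0.599915533; dist=6371·c=3822.062 ≈ 3822.1 km; running total=11819.4 km
Leg 2 bearing: y=sinΔλ·cosφ2=0.33884829, x=cosφ1·sinφ2-sinφ1·cosφ2·cosΔλ=-0.45157971; θ=atan2(y, x)=143.1168° ≈ 143.1°
Leg 3: φ1=-0.6083048, φ2=-0.6718819, Δφ=-0.0635771, Δλ=2.2578417 rad; a=sin²(Δφ/2)+cosφ1·cosφ2·sin²(Δλ/2)=0.5258170226; c=2·atan2(√a, √(1-a))=1.622453343; dist=6371·c=10336.650 ≈ 10336.7 km; running total=22156.1 km
Leg 3 bearing: y=sinΔλ·cosφ2=0.60508626, x=cosφ1·sinφ2-sinφ1·cosφ2·cosΔλ=-0.79448382; θ=atan2(y, x)=142.7068° ≈ 142.7°
Leg 4: φ1=-0.6718819, φ2=0.4490191, Δφ=1.1209011, Δλ=-0.5785627 rad; a=sin²(Δφ/2)+cosφ1·cosφ2·sin²(Δλ/2)=0.3399396428; c=2·atan2(√a, √(1-a))=1.244939423; dist=6371·c=7931.509 ≈ 7931.5 km; running total=30087.6 km
Leg 4 bearing: y=sinΔλ·cosφ2=-0.49261655, x=cosφ1·sinφ2-sinφ1·cosφ2·cosΔλ=0.80922905; θ=atan2(y, x)=-31.3309° <0 so +360° → 328.6691° ≈ 328.7°
Leg 5: φ1=0.4490191, φ2=-0.8604700, Δφ=-1.3094891, Δλ=-2.9638501 rad; a=sin²(Δφ/2)+cosφ1·cosφ2·sin²(Δλ/2)=0.9536432759; c=2·atan2(√a, √(1-a))=2.707582077; dist=6371·c=17250.005 ≈ 17250.0 km; running total=47337.6 km
Leg 5 bearing: y=sinΔλ·cosφ2=-0.11529329, x=cosφ1·sinφ2-sinφ1·cosφ2·cosΔλ=-0.40439902; θ=atan2(y, x)=-164.0873° <0 so +360° → 195.9127° ≈ 195.9°
Leg 6: φ1=-0.8604700, φ2=0.1341635, Δφ=0.9946335, Δλ=4.0640568 rad; a=sin²(Δφ/2)+cosφ1·cosφ2·sin²(Δλ/2)=0.7458184368; c=2·atan2(√a, √(1-a))=2.084764819; dist=6371·c=13282.037 ≈ 13282.0 km; running total=60619.6 km
Leg 6 bearing: y=sinΔλ·cosφ2=-0.78992900, x=cosφ1·sinφ2-sinφ1·cosφ2·cosΔλ=-0.36647696; θ=atan2(y, x)=-114.8883° <0 so +360° → 245.1117° ≈ 245.1°
Leg 7: φ1=0.1341635, φ2=0.0187169, Δφ=-0.1154465, Δλ=-3.3934314 rad; a=sin²(Δφ/2)+cosφ1·cosφ2·sin²(Δλ/2)=0.9785406717; c=2·atan2(√a, √(1-a))=2.847554488; dist=6371·c=18141.770 ≈ 18141.8 km; running total=78761.4 km
Leg 7 bearing: y=sinΔλ·cosφ2=0.24914152, x=cosφ1·sinφ2-sinφ1·cosφ2·cosΔλ=0.14806689; θ=atan2(y, x)=59.2766° ≈ 59.3°

Leg 1: dist=7997.3 km, bearing=102.8°
Leg 2: dist=3822.1 km, bearing=143.1°
Leg 3: dist=10336.7 km, bearing=142.7°
Leg 4: dist=7931.5 km, bearing=328.7°
Leg 5: dist=17250.0 km, bearing=195.9°
Leg 6: dist=13282.0 km, bearing=245.1°
Leg 7: dist=18141.8 km, bearing=59.3°
Total: 78761.4 km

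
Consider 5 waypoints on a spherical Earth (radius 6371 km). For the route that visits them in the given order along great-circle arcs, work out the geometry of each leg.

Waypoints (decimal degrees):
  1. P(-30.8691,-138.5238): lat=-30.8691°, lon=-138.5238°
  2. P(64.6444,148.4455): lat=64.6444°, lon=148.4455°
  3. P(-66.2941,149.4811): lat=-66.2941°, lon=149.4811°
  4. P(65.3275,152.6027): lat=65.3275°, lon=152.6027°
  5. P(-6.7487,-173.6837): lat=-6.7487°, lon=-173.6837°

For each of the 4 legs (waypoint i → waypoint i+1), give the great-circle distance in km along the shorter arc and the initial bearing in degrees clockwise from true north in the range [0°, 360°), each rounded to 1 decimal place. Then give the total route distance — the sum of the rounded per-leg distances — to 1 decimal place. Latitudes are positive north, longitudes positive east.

Leg 1: φ1=-0.5387674, φ2=1.1282576, Δφ=1.6670251, Δλ=5.0085591 rad; a=sin²(Δφ/2)+cosφ1·cosφ2·sin²(Δλ/2)=0.6781864831; c=2·atan2(√a, √(1-a))=1.935179427; dist=6371·c=12329.028 ≈ 12329.0 km; running total=12329.0 km
Leg 1 bearing: y=sinΔλ·cosφ2=-0.40959018, x=cosφ1·sinφ2-sinφ1·cosφ2·cosΔλ=0.83978223; θ=atan2(y, x)=-26.0001° <0 so +360° → 333.9999° ≈ 334.0°
Leg 2: φ1=1.1282576, φ2=-1.1570503, Δφ=-2.2853079, Δλ=0.0180746 rad; a=sin²(Δφ/2)+cosφ1·cosφ2·sin²(Δλ/2)=0.8276383426; c=2·atan2(√a, √(1-a))=2.285345171; dist=6371·c=14559.934 ≈ 14559.9 km; running total=26888.9 km
Leg 2 bearing: y=sinΔλ·cosφ2=0.00726637, x=cosφ1·sinφ2-sinφ1·cosφ2·cosΔλ=-0.75535400; θ=atan2(y, x)=179.4488° ≈ 179.4°
Leg 3: φ1=-1.1570503, φ2=1.1401800, Δφ=2.2972303, Δλ=0.0544822 rad; a=sin²(Δφ/2)+cosφ1·cosφ2·sin²(Δλ/2)=0.8322285476; c=2·atan2(√a, √(1-a))=2.297563447; dist=6371·c=14637.777 ≈ 14637.8 km; running total=41526.7 km
Leg 3 bearing: y=sinΔλ·cosφ2=0.02273131, x=cosφ1·sinφ2-sinφ1·cosφ2·cosΔλ=0.74698063; θ=atan2(y, x)=1.7430° ≈ 1.7°
Leg 4: φ1=1.1401800, φ2=-0.1177870, Δφ=-1.2579670, Δλ=-5.6947720 rad; a=sin²(Δφ/2)+cosφ1·cosφ2·sin²(Δλ/2)=0.3809821214; c=2·atan2(√a, √(1-a))=1.330453352; dist=6371·c=8476.318 ≈ 8476.3 km; running total=50003.0 km
Leg 4 bearing: y=sinΔλ·cosφ2=0.55119607, x=cosφ1·sinφ2-sinφ1·cosφ2·cosΔλ=-0.79970111; θ=atan2(y, x)=145.4233° ≈ 145.4°

Leg 1: dist=12329.0 km, bearing=334.0°
Leg 2: dist=14559.9 km, bearing=179.4°
Leg 3: dist=14637.8 km, bearing=1.7°
Leg 4: dist=8476.3 km, bearing=145.4°
Total: 50003.0 km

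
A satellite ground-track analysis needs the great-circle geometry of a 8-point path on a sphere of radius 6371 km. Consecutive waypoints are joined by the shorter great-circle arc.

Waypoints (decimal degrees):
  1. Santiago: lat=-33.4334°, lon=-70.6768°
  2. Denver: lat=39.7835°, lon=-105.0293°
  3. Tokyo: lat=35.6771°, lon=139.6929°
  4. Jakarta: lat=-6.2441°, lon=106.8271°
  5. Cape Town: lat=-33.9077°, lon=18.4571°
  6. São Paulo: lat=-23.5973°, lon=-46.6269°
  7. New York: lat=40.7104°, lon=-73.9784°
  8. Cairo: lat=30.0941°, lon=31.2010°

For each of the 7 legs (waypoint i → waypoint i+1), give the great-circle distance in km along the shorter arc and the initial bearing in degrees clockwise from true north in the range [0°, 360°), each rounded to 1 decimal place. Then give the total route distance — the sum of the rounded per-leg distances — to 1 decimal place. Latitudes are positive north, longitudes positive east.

Leg 1: dist=8874.6 km, bearing=333.9°
Leg 2: dist=9326.9 km, bearing=312.4°
Leg 3: dist=5788.9 km, bearing=223.2°
Leg 4: dist=9470.8 km, bearing=236.4°
Leg 5: dist=6345.1 km, bearing=262.0°
Leg 6: dist=7689.4 km, bearing=338.1°
Leg 7: dist=9014.0 km, bearing=57.7°
Total: 56509.7 km

Leg 1: φ1=-0.5835229, φ2=0.6943531, Δφ=1.2778760, Δλ=-0.5995642 rad; a=sin²(Δφ/2)+cosφ1·cosφ2·sin²(Δλ/2)=0.4115531688; c=2·atan2(√a, √(1-a))=1.392966886; dist=6371·c=8874.592 ≈ 8874.6 km; running total=8874.6 km
Leg 1 bearing: y=sinΔλ·cosφ2=-0.43363315, x=cosφ1·sinφ2-sinφ1·cosφ2·cosΔλ=0.88355584; θ=atan2(y, x)=-26.1410° <0 so +360° → 333.8590° ≈ 333.9°
Leg 2: φ1=0.6943531, φ2=0.6226829, Δφ=-0.0716702, Δλ=4.2712081 rad; a=sin²(Δφ/2)+cosφ1·cosφ2·sin²(Δλ/2)=0.4466806577; c=2·atan2(√a, √(1-a))=1.463954488; dist=6371·c=9326.854 ≈ 9326.9 km; running total=18201.5 km
Leg 2 bearing: y=sinΔλ·cosφ2=-0.73453580, x=cosφ1·sinφ2-sinφ1·cosφ2·cosΔλ=0.67013831; θ=atan2(y, x)=-47.6249° <0 so +360° → 312.3751° ≈ 312.4°
Leg 3: φ1=0.6226829, φ2=-0.1089801, Δφ=-0.7316630, Δλ=-0.5736164 rad; a=sin²(Δφ/2)+cosφ1·cosφ2·sin²(Δλ/2)=0.1925902526; c=2·atan2(√a, √(1-a))=0.908639254; dist=6371·c=5788.941 ≈ 5788.9 km; running total=23990.4 km
Leg 3 bearing: y=sinΔλ·cosφ2=-0.53945380, x=cosφ1·sinφ2-sinφ1·cosφ2·cosΔλ=-0.57531434; θ=atan2(y, x)=-136.8425° <0 so +360° → 223.1575° ≈ 223.2°
Leg 4: φ1=-0.1089801, φ2=-0.5918010, Δφ=-0.4828209, Δλ=-1.5423475 rad; a=sin²(Δφ/2)+cosφ1·cosφ2·sin²(Δλ/2)=0.4579287266; c=2·atan2(√a, √(1-a))=1.486554175; dist=6371·c=9470.837 ≈ 9470.8 km; running total=33461.2 km
Leg 4 bearing: y=sinΔλ·cosφ2=-0.82960149, x=cosφ1·sinφ2-sinφ1·cosφ2·cosΔλ=-0.55197952; θ=atan2(y, x)=-123.6380° <0 so +360° → 236.3620° ≈ 236.4°
Leg 5: φ1=-0.5918010, φ2=-0.4118506, Δφ=0.1799504, Δλ=-1.1359301 rad; a=sin²(Δφ/2)+cosφ1·cosφ2·sin²(Δλ/2)=0.2281399075; c=2·atan2(√a, √(1-a))=0.995932887; dist=6371·c=6345.088 ≈ 6345.1 km; running total=39806.3 km
Leg 5 bearing: y=sinΔλ·cosφ2=-0.83109066, x=cosφ1·sinφ2-sinφ1·cosφ2·cosΔλ=-0.11686175; θ=atan2(y, x)=-98.0040° <0 so +360° → 261.9960° ≈ 262.0°
Leg 6: φ1=-0.4118506, φ2=0.7105305, Δφ=1.1223811, Δλ=-0.4773737 rad; a=sin²(Δφ/2)+cosφ1·cosφ2·sin²(Δλ/2)=0.3220593251; c=2·atan2(√a, √(1-a))=1.206939336; dist=6371·c=7689.411 ≈ 7689.4 km; running total=47495.7 km
Leg 6 bearing: y=sinΔλ·cosφ2=-0.34826899, x=cosφ1·sinφ2-sinφ1·cosφ2·cosΔλ=0.86721230; θ=atan2(y, x)=-21.8802° <0 so +360° → 338.1198° ≈ 338.1°
Leg 7: φ1=0.7105305, φ2=0.5252411, Δφ=-0.1852894, Δλ=1.8357268 rad; a=sin²(Δφ/2)+cosφ1·cosφ2·sin²(Δλ/2)=0.4223403714; c=2·atan2(√a, √(1-a))=1.414845702; dist=6371·c=9013.982 ≈ 9014.0 km; running total=56509.7 km
Leg 7 bearing: y=sinΔλ·cosφ2=0.83501673, x=cosφ1·sinφ2-sinφ1·cosφ2·cosΔλ=0.52784751; θ=atan2(y, x)=57.7014° ≈ 57.7°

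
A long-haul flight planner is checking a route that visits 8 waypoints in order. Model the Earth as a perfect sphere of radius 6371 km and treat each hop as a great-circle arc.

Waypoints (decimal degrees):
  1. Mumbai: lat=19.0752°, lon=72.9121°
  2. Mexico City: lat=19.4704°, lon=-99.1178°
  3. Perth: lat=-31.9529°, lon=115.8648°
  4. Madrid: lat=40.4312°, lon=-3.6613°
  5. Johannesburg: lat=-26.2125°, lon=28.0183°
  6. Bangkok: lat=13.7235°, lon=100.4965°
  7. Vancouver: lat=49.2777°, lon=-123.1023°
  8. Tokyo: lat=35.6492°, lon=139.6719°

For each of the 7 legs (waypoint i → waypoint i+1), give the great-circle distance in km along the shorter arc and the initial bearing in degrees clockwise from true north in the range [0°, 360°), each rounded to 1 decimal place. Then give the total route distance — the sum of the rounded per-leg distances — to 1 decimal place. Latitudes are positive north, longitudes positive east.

Leg 1: φ1=0.3329250, φ2=0.3398226, Δφ=0.0068975, Δλ=-3.0024882 rad; a=sin²(Δφ/2)+cosφ1·cosφ2·sin²(Δλ/2)=0.8867527403; c=2·atan2(√a, √(1-a))=2.455149948; dist=6371·c=15641.760 ≈ 15641.8 km; running total=15641.8 km
Leg 1 bearing: y=sinΔλ·cosφ2=-0.13072708, x=cosφ1·sinφ2-sinφ1·cosφ2·cosΔλ=0.62016103; θ=atan2(y, x)=-11.9034° <0 so +360° → 348.0966° ≈ 348.1°
Leg 2: φ1=0.3398226, φ2=-0.5576833, Δφ=-0.8975059, Δλ=3.7521542 rad; a=sin²(Δφ/2)+cosφ1·cosφ2·sin²(Δλ/2)=0.9159149542; c=2·atan2(√a, √(1-a))=2.553192862; dist=6371·c=16266.392 ≈ 16266.4 km; running total=31908.2 km
Leg 2 bearing: y=sinΔλ·cosφ2=-0.48645901, x=cosφ1·sinφ2-sinφ1·cosφ2·cosΔλ=-0.26723892; θ=atan2(y, x)=-118.7824° <0 so +360° → 241.2176° ≈ 241.2°
Leg 3: φ1=-0.5576833, φ2=0.7056576, Δφ=1.2633409, Δλ=-2.0861240 rad; a=sin²(Δφ/2)+cosφ1·cosφ2·sin²(Δλ/2)=0.8307539973; c=2·atan2(√a, √(1-a))=2.293624134; dist=6371·c=14612.679 ≈ 14612.7 km; running total=46520.9 km
Leg 3 bearing: y=sinΔλ·cosφ2=-0.66233112, x=cosφ1·sinφ2-sinφ1·cosφ2·cosΔλ=0.35174517; θ=atan2(y, x)=-62.0285° <0 so +360° → 297.9715° ≈ 298.0°
Leg 4: φ1=0.7056576, φ2=-0.4574944, Δφ=-1.1631520, Δλ=0.5529133 rad; a=sin²(Δφ/2)+cosφ1·cosφ2·sin²(Δλ/2)=0.3526532699; c=2·atan2(√a, √(1-a))=1.271661609; dist=6371·c=8101.756 ≈ 8101.8 km; running total=54622.7 km
Leg 4 bearing: y=sinΔλ·cosφ2=0.47116141, x=cosφ1·sinφ2-sinφ1·cosφ2·cosΔλ=-0.83136195; θ=atan2(y, x)=150.4583° ≈ 150.5°
Leg 5: φ1=-0.4574944, φ2=0.2395203, Δφ=0.6970147, Δλ=1.2649832 rad; a=sin²(Δφ/2)+cosφ1·cosφ2·sin²(Δλ/2)=0.4211957404; c=2·atan2(√a, √(1-a))=1.412527893; dist=6371·c=8999.215 ≈ 8999.2 km; running total=63621.9 km
Leg 5 bearing: y=sinΔλ·cosφ2=0.92637893, x=cosφ1·sinφ2-sinφ1·cosφ2·cosΔλ=0.34202578; θ=atan2(y, x)=69.7355° ≈ 69.7°
Leg 6: φ1=0.2395203, φ2=0.8600581, Δφ=0.6205379, Δλ=-3.9025353 rad; a=sin²(Δφ/2)+cosφ1·cosφ2·sin²(Δλ/2)=0.6395848573; c=2·atan2(√a, √(1-a))=1.853725664; dist=6371·c=11810.086 ≈ 11810.1 km; running total=75432.0 km
Leg 6 bearing: y=sinΔλ·cosφ2=0.44989336, x=cosφ1·sinφ2-sinφ1·cosφ2·cosΔλ=0.84832790; θ=atan2(y, x)=27.9383° ≈ 27.9°
Leg 7: φ1=0.8600581, φ2=0.6221959, Δφ=-0.2378622, Δλ=4.5862750 rad; a=sin²(Δφ/2)+cosφ1·cosφ2·sin²(Δλ/2)=0.3124858828; c=2·atan2(√a, √(1-a))=1.186369095; dist=6371·c=7558.358 ≈ 7558.4 km; running total=82990.4 km
Leg 7 bearing: y=sinΔλ·cosφ2=-0.80614705, x=cosφ1·sinφ2-sinφ1·cosφ2·cosΔλ=0.45769068; θ=atan2(y, x)=-60.4142° <0 so +360° → 299.5858° ≈ 299.6°

Leg 1: dist=15641.8 km, bearing=348.1°
Leg 2: dist=16266.4 km, bearing=241.2°
Leg 3: dist=14612.7 km, bearing=298.0°
Leg 4: dist=8101.8 km, bearing=150.5°
Leg 5: dist=8999.2 km, bearing=69.7°
Leg 6: dist=11810.1 km, bearing=27.9°
Leg 7: dist=7558.4 km, bearing=299.6°
Total: 82990.4 km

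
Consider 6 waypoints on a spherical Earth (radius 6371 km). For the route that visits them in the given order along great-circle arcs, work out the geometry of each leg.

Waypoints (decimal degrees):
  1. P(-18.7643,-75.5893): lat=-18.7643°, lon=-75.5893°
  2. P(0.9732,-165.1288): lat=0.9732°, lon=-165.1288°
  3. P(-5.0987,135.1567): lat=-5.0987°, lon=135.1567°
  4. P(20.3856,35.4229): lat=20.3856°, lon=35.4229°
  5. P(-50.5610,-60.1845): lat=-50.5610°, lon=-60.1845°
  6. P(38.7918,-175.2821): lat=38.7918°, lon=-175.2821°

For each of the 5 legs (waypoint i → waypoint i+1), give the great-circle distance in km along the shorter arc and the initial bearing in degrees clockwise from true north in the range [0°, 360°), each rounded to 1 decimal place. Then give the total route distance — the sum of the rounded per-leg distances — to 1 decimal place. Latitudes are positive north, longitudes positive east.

Leg 1: dist=9993.9 km, bearing=271.1°
Leg 2: dist=6666.3 km, bearing=263.5°
Leg 3: dist=11217.7 km, bearing=289.8°
Leg 4: dist=12131.3 km, bearing=222.0°
Leg 5: dist=14893.0 km, bearing=281.4°
Total: 54902.2 km

Leg 1: φ1=-0.3274988, φ2=0.0169855, Δφ=0.3444844, Δλ=-1.5627591 rad; a=sin²(Δφ/2)+cosφ1·cosφ2·sin²(Δλ/2)=0.4989273473; c=2·atan2(√a, √(1-a))=1.568651020; dist=6371·c=9993.876 ≈ 9993.9 km; running total=9993.9 km
Leg 1 bearing: y=sinΔλ·cosφ2=-0.99982346, x=cosφ1·sinφ2-sinφ1·cosφ2·cosΔλ=0.01866697; θ=atan2(y, x)=-88.9304° <0 so +360° → 271.0696° ≈ 271.1°
Leg 2: φ1=0.0169855, φ2=-0.0889891, Δφ=-0.1059746, Δλ=5.2409707 rad; a=sin²(Δφ/2)+cosφ1·cosφ2·sin²(Δλ/2)=0.2496341623; c=2·atan2(√a, √(1-a))=1.046352479; dist=6371·c=6666.312 ≈ 6666.3 km; running total=16660.2 km
Leg 2 bearing: y=sinΔλ·cosφ2=-0.86010631, x=cosφ1·sinφ2-sinφ1·cosφ2·cosΔλ=-0.09739054; θ=atan2(y, x)=-96.4601° <0 so +360° → 263.5399° ≈ 263.5°
Leg 3: φ1=-0.0889891, φ2=0.3557958, Δφ=0.4447849, Δλ=-1.7406832 rad; a=sin²(Δφ/2)+cosφ1·cosφ2·sin²(Δλ/2)=0.5944060057; c=2·atan2(√a, √(1-a))=1.760748584; dist=6371·c=11217.729 ≈ 11217.7 km; running total=27877.9 km
Leg 3 bearing: y=sinΔλ·cosφ2=-0.92387510, x=cosφ1·sinφ2-sinφ1·cosφ2·cosΔλ=0.33287358; θ=atan2(y, x)=-70.1858° <0 so +360° → 289.8142° ≈ 289.8°
Leg 4: φ1=0.3557958, φ2=-0.8824559, Δφ=-1.2382518, Δλ=-1.6686639 rad; a=sin²(Δφ/2)+cosφ1·cosφ2·sin²(Δλ/2)=0.6636024763; c=2·atan2(√a, √(1-a))=1.904140513; dist=6371·c=12131.279 ≈ 12131.3 km; running total=40009.2 km
Leg 4 bearing: y=sinΔλ·cosφ2=-0.63221651, x=cosφ1·sinφ2-sinφ1·cosφ2·cosΔλ=-0.70230990; θ=atan2(y, x)=-138.0066° <0 so +360° → 221.9934° ≈ 222.0°
Leg 5: φ1=-0.8824559, φ2=0.6770446, Δφ=1.5595006, Δλ=-2.0088321 rad; a=sin²(Δφ/2)+cosφ1·cosφ2·sin²(Δλ/2)=0.8469292982; c=2·atan2(√a, √(1-a))=2.337629977; dist=6371·c=14893.041 ≈ 14893.0 km; running total=54902.2 km
Leg 5 bearing: y=sinΔλ·cosφ2=-0.70583920, x=cosφ1·sinφ2-sinφ1·cosφ2·cosΔλ=0.14265790; θ=atan2(y, x)=-78.5738° <0 so +360° → 281.4262° ≈ 281.4°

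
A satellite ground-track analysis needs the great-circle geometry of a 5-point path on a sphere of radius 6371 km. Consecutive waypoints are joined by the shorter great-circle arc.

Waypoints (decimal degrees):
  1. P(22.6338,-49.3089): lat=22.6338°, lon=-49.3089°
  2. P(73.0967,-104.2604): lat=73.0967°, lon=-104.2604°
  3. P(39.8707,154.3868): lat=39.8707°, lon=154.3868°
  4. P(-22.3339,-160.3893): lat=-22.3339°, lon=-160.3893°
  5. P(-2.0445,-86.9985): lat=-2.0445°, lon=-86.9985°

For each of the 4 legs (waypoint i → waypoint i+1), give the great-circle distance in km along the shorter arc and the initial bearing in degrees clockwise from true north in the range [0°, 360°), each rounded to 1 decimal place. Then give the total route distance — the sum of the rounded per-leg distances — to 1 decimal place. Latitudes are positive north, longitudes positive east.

Leg 1: φ1=0.3950343, φ2=1.2757781, Δφ=0.8807438, Δλ=-0.9590846 rad; a=sin²(Δφ/2)+cosφ1·cosφ2·sin²(Δλ/2)=0.2388365206; c=2·atan2(√a, √(1-a))=1.021218864; dist=6371·c=6506.185 ≈ 6506.2 km; running total=6506.2 km
Leg 1 bearing: y=sinΔλ·cosφ2=-0.23803318, x=cosφ1·sinφ2-sinφ1·cosφ2·cosΔλ=0.81884965; θ=atan2(y, x)=-16.2087° <0 so +360° → 343.7913° ≈ 343.8°
Leg 2: φ1=1.2757781, φ2=0.6958750, Δφ=-0.5799031, Δλ=4.5142452 rad; a=sin²(Δφ/2)+cosφ1·cosφ2·sin²(Δλ/2)=0.2152831562; c=2·atan2(√a, √(1-a))=0.964979549; dist=6371·c=6147.885 ≈ 6147.9 km; running total=12654.1 km
Leg 2 bearing: y=sinΔλ·cosφ2=-0.75247606, x=cosφ1·sinφ2-sinφ1·cosφ2·cosΔλ=0.33094571; θ=atan2(y, x)=-66.2597° <0 so +360° → 293.7403° ≈ 293.7°
Leg 3: φ1=0.6958750, φ2=-0.3898001, Δφ=-1.0856751, Δλ=-5.4938794 rad; a=sin²(Δφ/2)+cosφ1·cosφ2·sin²(Δλ/2)=0.3717902592; c=2·atan2(√a, √(1-a))=1.311480326; dist=6371·c=8355.441 ≈ 8355.4 km; running total=21009.5 km
Leg 3 bearing: y=sinΔλ·cosφ2=0.65661414, x=cosφ1·sinφ2-sinφ1·cosφ2·cosΔλ=-0.70930030; θ=atan2(y, x)=137.2089° ≈ 137.2°
Leg 4: φ1=-0.3898001, φ2=-0.0356833, Δφ=0.3541168, Δλ=1.2809111 rad; a=sin²(Δφ/2)+cosφ1·cosφ2·sin²(Δλ/2)=0.3611058137; c=2·atan2(√a, √(1-a))=1.289305225; dist=6371·c=8214.164 ≈ 8214.2 km; running total=29223.7 km
Leg 4 bearing: y=sinΔλ·cosφ2=0.95766667, x=cosφ1·sinφ2-sinφ1·cosφ2·cosΔλ=0.07555243; θ=atan2(y, x)=85.4892° ≈ 85.5°

Leg 1: dist=6506.2 km, bearing=343.8°
Leg 2: dist=6147.9 km, bearing=293.7°
Leg 3: dist=8355.4 km, bearing=137.2°
Leg 4: dist=8214.2 km, bearing=85.5°
Total: 29223.7 km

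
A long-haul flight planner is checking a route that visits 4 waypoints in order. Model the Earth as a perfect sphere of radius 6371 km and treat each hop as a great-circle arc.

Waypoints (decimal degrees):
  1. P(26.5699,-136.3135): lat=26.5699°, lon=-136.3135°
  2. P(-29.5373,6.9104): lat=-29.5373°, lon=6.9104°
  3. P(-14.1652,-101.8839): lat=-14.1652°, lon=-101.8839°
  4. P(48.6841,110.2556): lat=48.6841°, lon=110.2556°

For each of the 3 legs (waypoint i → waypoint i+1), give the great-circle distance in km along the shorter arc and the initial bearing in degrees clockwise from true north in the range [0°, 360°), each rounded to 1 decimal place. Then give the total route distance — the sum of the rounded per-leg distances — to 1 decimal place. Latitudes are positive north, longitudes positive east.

Leg 1: dist=16406.0 km, bearing=103.9°
Leg 2: dist=10974.1 km, bearing=248.2°
Leg 3: dist=15182.4 km, bearing=329.3°
Total: 42562.5 km

Leg 1: φ1=0.4637322, φ2=-0.5155231, Δφ=-0.9792554, Δλ=2.4997286 rad; a=sin²(Δφ/2)+cosφ1·cosφ2·sin²(Δλ/2)=0.9218963282; c=2·atan2(√a, √(1-a))=2.575107802; dist=6371·c=16406.012 ≈ 16406.0 km; running total=16406.0 km
Leg 1 bearing: y=sinΔλ·cosφ2=0.52088081, x=cosφ1·sinφ2-sinφ1·cosφ2·cosΔλ=-0.12921738; θ=atan2(y, x)=103.9324° ≈ 103.9°
Leg 2: φ1=-0.5155231, φ2=-0.2472294, Δφ=0.2682938, Δλ=-1.8988187 rad; a=sin²(Δφ/2)+cosφ1·cosφ2·sin²(Δλ/2)=0.5755669528; c=2·atan2(√a, √(1-a))=1.722511581; dist=6371·c=10974.121 ≈ 10974.1 km; running total=27380.1 km
Leg 2 bearing: y=sinΔλ·cosφ2=-0.91789668, x=cosφ1·sinφ2-sinφ1·cosφ2·cosΔλ=-0.36691175; θ=atan2(y, x)=-111.7881° <0 so +360° → 248.2119° ≈ 248.2°
Leg 3: φ1=-0.2472294, φ2=0.8496978, Δφ=1.0969272, Δλ=3.7025327 rad; a=sin²(Δφ/2)+cosφ1·cosφ2·sin²(Δλ/2)=0.8629209596; c=2·atan2(√a, √(1-a))=2.383053898; dist=6371·c=15182.436 ≈ 15182.4 km; running total=42562.5 km
Leg 3 bearing: y=sinΔλ·cosφ2=-0.35122021, x=cosφ1·sinφ2-sinφ1·cosφ2·cosΔλ=0.59143713; θ=atan2(y, x)=-30.7036° <0 so +360° → 329.2964° ≈ 329.3°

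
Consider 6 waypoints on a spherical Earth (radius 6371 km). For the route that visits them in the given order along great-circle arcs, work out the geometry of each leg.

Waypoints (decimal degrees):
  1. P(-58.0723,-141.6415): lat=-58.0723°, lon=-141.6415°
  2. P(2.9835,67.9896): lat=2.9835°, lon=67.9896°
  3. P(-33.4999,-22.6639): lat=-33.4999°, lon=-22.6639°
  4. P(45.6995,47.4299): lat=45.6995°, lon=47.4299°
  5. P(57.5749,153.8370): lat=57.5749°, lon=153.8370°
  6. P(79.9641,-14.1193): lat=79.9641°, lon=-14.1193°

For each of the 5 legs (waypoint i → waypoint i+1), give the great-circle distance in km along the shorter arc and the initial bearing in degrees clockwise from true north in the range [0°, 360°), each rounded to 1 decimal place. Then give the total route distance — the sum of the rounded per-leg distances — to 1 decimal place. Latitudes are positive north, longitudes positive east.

Leg 1: dist=13367.3 km, bearing=214.8°
Leg 2: dist=10251.1 km, bearing=236.6°
Leg 3: dist=11269.0 km, bearing=42.0°
Leg 4: dist=6684.0 km, bearing=36.4°
Leg 5: dist=4702.0 km, bearing=356.9°
Total: 46273.4 km

Leg 1: φ1=-1.0135528, φ2=0.0520719, Δφ=1.0656247, Δλ=3.6587529 rad; a=sin²(Δφ/2)+cosφ1·cosφ2·sin²(Δλ/2)=0.7516203140; c=2·atan2(√a, √(1-a))=2.098141117; dist=6371·c=13367.257 ≈ 13367.3 km; running total=13367.3 km
Leg 1 bearing: y=sinΔλ·cosφ2=-0.49374361, x=cosφ1·sinφ2-sinφ1·cosφ2·cosΔλ=-0.70920104; θ=atan2(y, x)=-145.1545° <0 so +360° → 214.8455° ≈ 214.8°
Leg 2: φ1=0.0520719, φ2=-0.5846836, Δφ=-0.6367555, Δλ=-1.5822021 rad; a=sin²(Δφ/2)+cosφ1·cosφ2·sin²(Δλ/2)=0.5191126658; c=2·atan2(√a, √(1-a))=1.609030973; dist=6371·c=10251.136 ≈ 10251.1 km; running total=23618.4 km
Leg 2 bearing: y=sinΔλ·cosφ2=-0.83383255, x=cosφ1·sinφ2-sinφ1·cosφ2·cosΔλ=-0.55069239; θ=atan2(y, x)=-123.4422° <0 so +360° → 236.5578° ≈ 236.6°
Leg 3: φ1=-0.5846836, φ2=0.7976067, Δφ=1.3822903, Δλ=1.2233676 rad; a=sin²(Δφ/2)+cosφ1·cosφ2·sin²(Δλ/2)=0.5983575248; c=2·atan2(√a, √(1-a))=1.768802699; dist=6371·c=11269.042 ≈ 11269.0 km; running total=34887.4 km
Leg 3 bearing: y=sinΔλ·cosφ2=0.65669174, x=cosφ1·sinφ2-sinφ1·cosφ2·cosΔλ=0.72805161; θ=atan2(y, x)=42.04999° ≈ 42.0°
Leg 4: φ1=0.7976067, φ2=1.0048716, Δφ=0.2072648, Δλ=1.8571542 rad; a=sin²(Δφ/2)+cosφ1·cosφ2·sin²(Δλ/2)=0.2508363831; c=2·atan2(√a, √(1-a))=1.049128021; dist=6371·c=6683.995 ≈ 6684.0 km; running total=41571.4 km
Leg 4 bearing: y=sinΔλ·cosφ2=0.51436215, x=cosφ1·sinφ2-sinφ1·cosφ2·cosΔλ=0.69792660; θ=atan2(y, x)=36.3897° ≈ 36.4°
Leg 5: φ1=1.0048716, φ2=1.3956368, Δφ=0.3907653, Δλ=-2.9313904 rad; a=sin²(Δφ/2)+cosφ1·cosφ2·sin²(Δλ/2)=0.1301031166; c=2·atan2(√a, √(1-a))=0.738032534; dist=6371·c=4702.005 ≈ 4702.0 km; running total=46273.4 km
Leg 5 bearing: y=sinΔλ·cosφ2=-0.03636177, x=cosφ1·sinφ2-sinφ1·cosφ2·cosΔλ=0.67185043; θ=atan2(y, x)=-3.0979° <0 so +360° → 356.9021° ≈ 356.9°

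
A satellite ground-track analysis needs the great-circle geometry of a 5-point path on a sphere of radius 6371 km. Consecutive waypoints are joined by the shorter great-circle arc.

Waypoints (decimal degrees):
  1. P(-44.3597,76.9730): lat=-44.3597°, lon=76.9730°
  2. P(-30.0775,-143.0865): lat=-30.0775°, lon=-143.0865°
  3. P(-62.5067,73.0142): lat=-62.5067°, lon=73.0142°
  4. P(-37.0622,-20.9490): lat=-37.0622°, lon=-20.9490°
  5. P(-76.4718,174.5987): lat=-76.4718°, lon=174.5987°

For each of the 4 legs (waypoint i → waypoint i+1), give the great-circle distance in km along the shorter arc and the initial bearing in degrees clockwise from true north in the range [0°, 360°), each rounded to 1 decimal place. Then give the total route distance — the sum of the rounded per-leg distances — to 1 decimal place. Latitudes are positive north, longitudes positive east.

Leg 1: φ1=-0.7742228, φ2=-0.5249514, Δφ=0.2492714, Δλ=-3.8407628 rad; a=sin²(Δφ/2)+cosφ1·cosφ2·sin²(Δλ/2)=0.5615672059; c=2·atan2(√a, √(1-a))=1.694244043; dist=6371·c=10794.029 ≈ 10794.0 km; running total=10794.0 km
Leg 1 bearing: y=sinΔλ·cosφ2=0.55692326, x=cosφ1·sinφ2-sinφ1·cosφ2·cosΔλ=-0.82138566; θ=atan2(y, x)=145.8616° ≈ 145.9°
Leg 2: φ1=-0.5249514, φ2=-1.0909477, Δφ=-0.5659963, Δλ=3.7716687 rad; a=sin²(Δφ/2)+cosφ1·cosφ2·sin²(Δλ/2)=0.4391023603; c=2·atan2(√a, √(1-a))=1.448697899; dist=6371·c=9229.654 ≈ 9229.7 km; running total=20023.7 km
Leg 2 bearing: y=sinΔλ·cosφ2=-0.27200404, x=cosφ1·sinφ2-sinφ1·cosφ2·cosΔλ=-0.95455734; θ=atan2(y, x)=-164.0949° <0 so +360° → 195.9051° ≈ 195.9°
Leg 3: φ1=-1.0909477, φ2=-0.6468574, Δφ=0.4440903, Δλ=-1.6399672 rad; a=sin²(Δφ/2)+cosφ1·cosφ2·sin²(Δλ/2)=0.2454217218; c=2·atan2(√a, √(1-a))=1.036591801; dist=6371·c=6604.126 ≈ 6604.1 km; running total=26627.8 km
Leg 3 bearing: y=sinΔλ·cosφ2=-0.79607346, x=cosφ1·sinφ2-sinφ1·cosφ2·cosΔλ=-0.32714928; θ=atan2(y, x)=-112.3404° <0 so +360° → 247.6596° ≈ 247.7°
Leg 4: φ1=-0.6468574, φ2=-1.3346847, Δφ=-0.6878273, Δλ=3.4129512 rad; a=sin²(Δφ/2)+cosφ1·cosφ2·sin²(Δλ/2)=0.2969381100; c=2·atan2(√a, √(1-a))=1.152588068; dist=6371·c=7343.139 ≈ 7343.1 km; running total=33970.9 km
Leg 4 bearing: y=sinΔλ·cosφ2=-0.06270109, x=cosφ1·sinφ2-sinφ1·cosφ2·cosΔλ=-0.91166444; θ=atan2(y, x)=-176.0656° <0 so +360° → 183.9344° ≈ 183.9°

Leg 1: dist=10794.0 km, bearing=145.9°
Leg 2: dist=9229.7 km, bearing=195.9°
Leg 3: dist=6604.1 km, bearing=247.7°
Leg 4: dist=7343.1 km, bearing=183.9°
Total: 33970.9 km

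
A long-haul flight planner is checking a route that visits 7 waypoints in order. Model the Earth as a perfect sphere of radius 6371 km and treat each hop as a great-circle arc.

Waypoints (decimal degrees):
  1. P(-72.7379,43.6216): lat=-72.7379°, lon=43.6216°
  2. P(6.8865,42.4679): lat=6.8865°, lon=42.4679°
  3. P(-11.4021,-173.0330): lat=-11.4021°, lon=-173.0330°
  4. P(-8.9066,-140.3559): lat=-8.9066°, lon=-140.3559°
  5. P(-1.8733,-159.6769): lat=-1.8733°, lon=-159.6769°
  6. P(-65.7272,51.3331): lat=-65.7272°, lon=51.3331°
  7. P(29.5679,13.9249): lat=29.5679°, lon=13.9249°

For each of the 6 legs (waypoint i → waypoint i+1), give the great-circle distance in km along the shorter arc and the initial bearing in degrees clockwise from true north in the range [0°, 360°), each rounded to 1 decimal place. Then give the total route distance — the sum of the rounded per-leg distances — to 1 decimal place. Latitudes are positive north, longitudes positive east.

Leg 1: φ1=-1.2695158, φ2=0.1201921, Δφ=1.3897079, Δλ=-0.0201359 rad; a=sin²(Δφ/2)+cosφ1·cosφ2·sin²(Δλ/2)=0.4099797284; c=2·atan2(√a, √(1-a))=1.389768659; dist=6371·c=8854.216 ≈ 8854.2 km; running total=8854.2 km
Leg 1 bearing: y=sinΔλ·cosφ2=-0.01998924, x=cosφ1·sinφ2-sinφ1·cosφ2·cosΔλ=0.98345607; θ=atan2(y, x)=-1.1644° <0 so +360° → 358.8356° ≈ 358.8°
Leg 2: φ1=0.1201921, φ2=-0.1990042, Δφ=-0.3191963, Δλ=-3.7612002 rad; a=sin²(Δφ/2)+cosφ1·cosφ2·sin²(Δλ/2)=0.9079928896; c=2·atan2(√a, √(1-a))=2.525228763; dist=6371·c=16088.232 ≈ 16088.2 km; running total=24942.4 km
Leg 2 bearing: y=sinΔλ·cosφ2=0.56925470, x=cosφ1·sinφ2-sinφ1·cosφ2·cosΔλ=-0.10057981; θ=atan2(y, x)=100.0200° ≈ 100.0°
Leg 3: φ1=-0.1990042, φ2=-0.1554495, Δφ=0.0435547, Δλ=0.5703230 rad; a=sin²(Δφ/2)+cosφ1·cosφ2·sin²(Δλ/2)=0.0771136172; c=2·atan2(√a, √(1-a))=0.562784453; dist=6371·c=3585.500 ≈ 3585.5 km; running total=28527.9 km
Leg 3 bearing: y=sinΔλ·cosφ2=0.53339380, x=cosφ1·sinφ2-sinφ1·cosφ2·cosΔλ=0.01262863; θ=atan2(y, x)=88.6437° ≈ 88.6°
Leg 4: φ1=-0.1554495, φ2=-0.0326953, Δφ=0.1227542, Δλ=-0.3372151 rad; a=sin²(Δφ/2)+cosφ1·cosφ2·sin²(Δλ/2)=0.0315681265; c=2·atan2(√a, √(1-a))=0.357245112; dist=6371·c=2276.009 ≈ 2276.0 km; running total=30803.9 km
Leg 4 bearing: y=sinΔλ·cosφ2=-0.33068347, x=cosφ1·sinφ2-sinφ1·cosφ2·cosΔλ=0.11373111; θ=atan2(y, x)=-71.0205° <0 so +360° → 288.9795° ≈ 289.0°
Leg 5: φ1=-0.0326953, φ2=-1.1471560, Δφ=-1.1144608, Δλ=3.6828193 rad; a=sin²(Δφ/2)+cosφ1·cosφ2·sin²(Δλ/2)=0.6611704248; c=2·atan2(√a, √(1-a))=1.898997617; dist=6371·c=12098.514 ≈ 12098.5 km; running total=42902.4 km
Leg 5 bearing: y=sinΔλ·cosφ2=-0.21178419, x=cosφ1·sinφ2-sinφ1·cosφ2·cosΔλ=-0.92262876; θ=atan2(y, x)=-167.0720° <0 so +360° → 192.9280° ≈ 192.9°
Leg 6: φ1=-1.1471560, φ2=0.5160572, Δφ=1.6632133, Δλ=-0.6528963 rad; a=sin²(Δφ/2)+cosφ1·cosφ2·sin²(Δλ/2)=0.5829114861; c=2·atan2(√a, √(1-a))=1.737388805; dist=6371·c=11068.904 ≈ 11068.9 km; running total=53971.3 km
Leg 6 bearing: y=sinΔλ·cosφ2=-0.52837709, x=cosφ1·sinφ2-sinφ1·cosφ2·cosΔλ=0.83265863; θ=atan2(y, x)=-32.3978° <0 so +360° → 327.6022° ≈ 327.6°

Leg 1: dist=8854.2 km, bearing=358.8°
Leg 2: dist=16088.2 km, bearing=100.0°
Leg 3: dist=3585.5 km, bearing=88.6°
Leg 4: dist=2276.0 km, bearing=289.0°
Leg 5: dist=12098.5 km, bearing=192.9°
Leg 6: dist=11068.9 km, bearing=327.6°
Total: 53971.3 km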